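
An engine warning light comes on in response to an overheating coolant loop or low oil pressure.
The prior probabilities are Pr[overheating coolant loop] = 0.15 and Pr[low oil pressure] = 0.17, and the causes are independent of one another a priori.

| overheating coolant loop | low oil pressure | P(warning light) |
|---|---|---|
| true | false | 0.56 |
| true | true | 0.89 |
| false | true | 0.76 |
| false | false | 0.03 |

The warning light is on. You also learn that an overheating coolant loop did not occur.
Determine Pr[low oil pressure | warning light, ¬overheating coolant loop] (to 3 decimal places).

Pr[low oil pressure | warning light, ¬overheating coolant loop] ≈ 0.838

Weight on low oil pressure=true, given the evidence: 0.76·0.17 = 0.129200
Normalizer over all consistent configurations: 0.03·0.83 + 0.76·0.17 = 0.154100
Posterior = 0.129200 / 0.154100 ≈ 0.838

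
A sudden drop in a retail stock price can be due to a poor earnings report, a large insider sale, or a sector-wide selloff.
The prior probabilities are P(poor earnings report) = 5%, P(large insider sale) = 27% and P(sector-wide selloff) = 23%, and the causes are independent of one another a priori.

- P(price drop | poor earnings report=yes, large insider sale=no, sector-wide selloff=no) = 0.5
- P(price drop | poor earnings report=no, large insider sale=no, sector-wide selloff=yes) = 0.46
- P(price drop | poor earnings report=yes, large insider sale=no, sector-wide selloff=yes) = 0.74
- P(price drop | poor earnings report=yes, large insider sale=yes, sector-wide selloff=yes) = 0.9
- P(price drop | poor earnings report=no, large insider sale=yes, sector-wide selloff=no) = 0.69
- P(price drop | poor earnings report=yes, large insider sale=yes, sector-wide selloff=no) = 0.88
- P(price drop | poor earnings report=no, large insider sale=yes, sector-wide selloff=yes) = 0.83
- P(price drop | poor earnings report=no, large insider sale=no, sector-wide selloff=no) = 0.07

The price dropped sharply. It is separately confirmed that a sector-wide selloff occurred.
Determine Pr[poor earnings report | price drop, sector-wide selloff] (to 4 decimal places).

Sum P(price drop|·) weighted by the priors over the 4 (poor earnings report, large insider sale) configurations:
  P(price drop | sector-wide selloff) = 0.46×0.95×0.73 + 0.83×0.95×0.27 + 0.74×0.05×0.73 + 0.9×0.05×0.27
        = 0.319010 + 0.212895 + 0.027010 + 0.012150 = 0.571065
The terms with poor earnings report present sum to 0.039160, so
  P(poor earnings report | price drop, sector-wide selloff) = 0.039160 / 0.571065 ≈ 0.0686

Pr[poor earnings report | price drop, sector-wide selloff] ≈ 0.0686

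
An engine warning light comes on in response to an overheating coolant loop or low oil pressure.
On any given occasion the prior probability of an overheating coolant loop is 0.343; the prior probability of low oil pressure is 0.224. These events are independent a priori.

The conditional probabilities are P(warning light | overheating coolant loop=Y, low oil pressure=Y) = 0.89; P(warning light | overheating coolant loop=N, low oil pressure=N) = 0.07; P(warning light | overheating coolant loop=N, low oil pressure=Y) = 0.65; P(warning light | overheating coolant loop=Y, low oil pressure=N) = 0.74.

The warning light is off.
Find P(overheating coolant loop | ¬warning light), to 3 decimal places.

P(overheating coolant loop | ¬warning light) ≈ 0.129

P(¬warning light) = 0.93·0.657·0.776 + 0.35·0.657·0.224 + 0.26·0.343·0.776 + 0.11·0.343·0.224 = 0.474144 + 0.051509 + 0.069204 + 0.008452 = 0.603309
The overheating coolant loop-present share is 0.069204 + 0.008452 = 0.077656.
So P(overheating coolant loop | ¬warning light) = 0.077656/0.603309 ≈ 0.129.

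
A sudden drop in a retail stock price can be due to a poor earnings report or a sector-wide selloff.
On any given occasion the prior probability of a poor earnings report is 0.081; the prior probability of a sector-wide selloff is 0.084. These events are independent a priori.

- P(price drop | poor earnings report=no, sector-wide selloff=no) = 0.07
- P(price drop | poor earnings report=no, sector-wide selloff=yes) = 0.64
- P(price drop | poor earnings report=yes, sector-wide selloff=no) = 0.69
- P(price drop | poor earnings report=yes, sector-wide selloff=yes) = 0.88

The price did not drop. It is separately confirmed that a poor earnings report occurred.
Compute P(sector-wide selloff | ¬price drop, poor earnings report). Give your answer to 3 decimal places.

For the numerator, keep only sector-wide selloff=true terms: 0.12·0.084 = 0.010080
Normalizer over all consistent configurations: 0.31·0.916 + 0.12·0.084 = 0.294040
Posterior = 0.010080 / 0.294040 ≈ 0.034

P(sector-wide selloff | ¬price drop, poor earnings report) ≈ 0.034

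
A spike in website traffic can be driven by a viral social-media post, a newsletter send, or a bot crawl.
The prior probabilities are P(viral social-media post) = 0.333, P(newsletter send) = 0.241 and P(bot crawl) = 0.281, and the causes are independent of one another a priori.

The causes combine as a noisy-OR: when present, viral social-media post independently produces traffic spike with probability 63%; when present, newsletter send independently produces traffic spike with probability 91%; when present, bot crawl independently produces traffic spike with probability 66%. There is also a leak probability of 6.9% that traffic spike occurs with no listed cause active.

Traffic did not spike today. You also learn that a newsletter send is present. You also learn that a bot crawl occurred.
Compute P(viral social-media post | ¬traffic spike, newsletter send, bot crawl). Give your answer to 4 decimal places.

Under noisy-OR, P(traffic spike | causes) = 1 − (1−0.069)·∏(1−qᵢ) over the active causes.
P(¬traffic spike | newsletter send, bot crawl) = 0.028489×0.667 + 0.010541×0.333 = 0.019002 + 0.003510 = 0.022512
The viral social-media post-present share is 0.010541×0.333 = 0.003510.
Hence the posterior is 0.003510/0.022512 ≈ 0.1559.

P(viral social-media post | ¬traffic spike, newsletter send, bot crawl) ≈ 0.1559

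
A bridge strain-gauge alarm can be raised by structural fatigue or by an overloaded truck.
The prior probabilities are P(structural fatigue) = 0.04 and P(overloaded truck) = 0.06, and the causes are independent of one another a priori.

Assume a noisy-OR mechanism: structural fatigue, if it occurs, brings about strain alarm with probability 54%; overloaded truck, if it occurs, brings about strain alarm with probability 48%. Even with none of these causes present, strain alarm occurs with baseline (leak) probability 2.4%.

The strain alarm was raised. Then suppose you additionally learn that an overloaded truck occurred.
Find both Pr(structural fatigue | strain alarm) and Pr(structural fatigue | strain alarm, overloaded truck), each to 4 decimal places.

Under noisy-OR, P(strain alarm | causes) = 1 − (1−0.024)·∏(1−qᵢ) over the active causes.
Numerator (weight on configurations with structural fatigue): 0.020719 + 0.001840 = 0.022559
Denominator P(strain alarm): 0.024*0.96*0.94 + 0.49248*0.96*0.06 + 0.55104*0.04*0.94 + 0.766541*0.04*0.06 = 0.072584
Posterior = 0.022559 / 0.072584 ≈ 0.3108

Now also conditioning on overloaded truck=true:
For the numerator, keep only structural fatigue=true terms: 0.766541×0.04 = 0.030662
The normalizing constant is 0.49248×0.96 + 0.766541×0.04 = 0.503443
P(structural fatigue | strain alarm, overloaded truck) = 0.030662/0.503443 ≈ 0.0609
The drop from 0.3108 to 0.0609 is the explaining-away (discounting) effect.

Pr(structural fatigue | strain alarm) ≈ 0.3108; Pr(structural fatigue | strain alarm, overloaded truck) ≈ 0.0609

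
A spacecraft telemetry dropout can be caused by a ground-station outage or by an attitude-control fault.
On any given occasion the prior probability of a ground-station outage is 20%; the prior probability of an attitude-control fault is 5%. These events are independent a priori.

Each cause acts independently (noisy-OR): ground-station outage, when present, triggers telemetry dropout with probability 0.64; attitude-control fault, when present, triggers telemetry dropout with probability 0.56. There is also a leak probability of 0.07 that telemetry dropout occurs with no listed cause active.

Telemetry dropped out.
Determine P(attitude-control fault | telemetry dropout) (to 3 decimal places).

Under noisy-OR, P(telemetry dropout | causes) = 1 − (1−0.07)·∏(1−qᵢ) over the active causes.
Enumerate the 4 (ground-station outage, attitude-control fault) configurations and weight by the priors:
  P(telemetry dropout) = 0.07·0.8·0.95 + 0.5908·0.8·0.05 + 0.6652·0.2·0.95 + 0.852688·0.2·0.05
        = 0.053200 + 0.023632 + 0.126388 + 0.008527 = 0.211747
The terms with attitude-control fault present sum to 0.032159, so
  P(attitude-control fault | telemetry dropout) = 0.032159 / 0.211747 ≈ 0.152

P(attitude-control fault | telemetry dropout) ≈ 0.152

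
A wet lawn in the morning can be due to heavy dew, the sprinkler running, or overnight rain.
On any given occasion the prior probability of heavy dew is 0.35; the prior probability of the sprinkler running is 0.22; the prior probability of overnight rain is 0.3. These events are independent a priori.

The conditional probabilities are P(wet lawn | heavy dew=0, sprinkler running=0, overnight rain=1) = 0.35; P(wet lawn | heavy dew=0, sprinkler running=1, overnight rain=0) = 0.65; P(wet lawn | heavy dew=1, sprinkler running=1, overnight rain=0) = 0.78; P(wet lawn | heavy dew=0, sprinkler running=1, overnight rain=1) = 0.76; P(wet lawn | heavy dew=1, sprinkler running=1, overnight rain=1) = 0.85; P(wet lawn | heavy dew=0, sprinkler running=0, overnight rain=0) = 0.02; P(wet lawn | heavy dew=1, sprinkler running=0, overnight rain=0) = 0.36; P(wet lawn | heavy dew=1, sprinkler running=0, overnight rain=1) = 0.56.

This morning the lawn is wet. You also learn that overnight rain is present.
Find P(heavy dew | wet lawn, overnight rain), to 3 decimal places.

P(heavy dew | wet lawn, overnight rain) ≈ 0.433

P(wet lawn | overnight rain) = 0.35·0.65·0.78 + 0.76·0.65·0.22 + 0.56·0.35·0.78 + 0.85·0.35·0.22 = 0.177450 + 0.108680 + 0.152880 + 0.065450 = 0.504460
Of this, 0.218330 comes from 0.152880 + 0.065450 (the heavy dew=true cases).
Hence the posterior is 0.218330/0.504460 ≈ 0.433.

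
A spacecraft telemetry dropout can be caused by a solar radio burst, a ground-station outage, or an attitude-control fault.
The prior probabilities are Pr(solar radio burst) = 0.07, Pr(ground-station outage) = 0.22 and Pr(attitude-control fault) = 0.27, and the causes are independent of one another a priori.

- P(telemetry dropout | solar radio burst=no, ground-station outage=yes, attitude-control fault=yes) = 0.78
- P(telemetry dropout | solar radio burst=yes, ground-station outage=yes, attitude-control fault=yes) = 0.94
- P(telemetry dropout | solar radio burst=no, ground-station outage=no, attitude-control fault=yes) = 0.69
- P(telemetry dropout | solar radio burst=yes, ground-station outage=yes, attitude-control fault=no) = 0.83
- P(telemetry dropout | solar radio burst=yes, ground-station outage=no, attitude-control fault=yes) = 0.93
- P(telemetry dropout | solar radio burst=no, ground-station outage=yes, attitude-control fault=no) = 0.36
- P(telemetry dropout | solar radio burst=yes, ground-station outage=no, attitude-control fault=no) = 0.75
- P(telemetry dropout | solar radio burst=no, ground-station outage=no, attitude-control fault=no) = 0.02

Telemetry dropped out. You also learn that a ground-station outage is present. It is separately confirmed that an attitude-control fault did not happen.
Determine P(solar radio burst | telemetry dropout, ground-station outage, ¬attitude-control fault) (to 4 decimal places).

Numerator (weight on configurations with solar radio burst): 0.83*0.07 = 0.058100
Normalizer over all consistent configurations: 0.36*0.93 + 0.83*0.07 = 0.392900
Posterior = 0.058100 / 0.392900 ≈ 0.1479

P(solar radio burst | telemetry dropout, ground-station outage, ¬attitude-control fault) ≈ 0.1479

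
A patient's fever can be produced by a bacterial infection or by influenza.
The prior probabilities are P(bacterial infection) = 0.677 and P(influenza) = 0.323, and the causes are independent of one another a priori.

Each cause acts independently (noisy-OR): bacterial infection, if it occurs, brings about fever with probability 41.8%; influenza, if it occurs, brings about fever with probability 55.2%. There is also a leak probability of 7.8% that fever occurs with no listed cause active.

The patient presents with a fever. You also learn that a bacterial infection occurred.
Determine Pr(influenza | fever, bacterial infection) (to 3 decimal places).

Under noisy-OR, P(fever | causes) = 1 − (1−0.078)·∏(1−qᵢ) over the active causes.
By total probability over both values of influenza:
  P(fever | bacterial infection) = 0.463396·0.677 + 0.759601·0.323
        = 0.313719 + 0.245351 = 0.559070
Configurations with influenza contribute 0.245351, so
  P(influenza | fever, bacterial infection) = 0.245351 / 0.559070 ≈ 0.439

Pr(influenza | fever, bacterial infection) ≈ 0.439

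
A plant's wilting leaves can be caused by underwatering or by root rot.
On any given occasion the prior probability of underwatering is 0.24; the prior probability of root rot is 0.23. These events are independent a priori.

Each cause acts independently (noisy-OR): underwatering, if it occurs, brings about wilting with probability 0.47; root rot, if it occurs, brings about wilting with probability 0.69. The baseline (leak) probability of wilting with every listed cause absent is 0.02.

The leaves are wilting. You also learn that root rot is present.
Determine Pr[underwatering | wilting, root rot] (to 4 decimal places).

Under noisy-OR, P(wilting | causes) = 1 − (1−0.02)·∏(1−qᵢ) over the active causes.
P(wilting | root rot) = 0.6962*0.76 + 0.838986*0.24 = 0.529112 + 0.201357 = 0.730469
Restricting to configurations with underwatering present: 0.838986*0.24 = 0.201357.
So P(underwatering | wilting, root rot) = 0.201357/0.730469 ≈ 0.2757.

Pr[underwatering | wilting, root rot] ≈ 0.2757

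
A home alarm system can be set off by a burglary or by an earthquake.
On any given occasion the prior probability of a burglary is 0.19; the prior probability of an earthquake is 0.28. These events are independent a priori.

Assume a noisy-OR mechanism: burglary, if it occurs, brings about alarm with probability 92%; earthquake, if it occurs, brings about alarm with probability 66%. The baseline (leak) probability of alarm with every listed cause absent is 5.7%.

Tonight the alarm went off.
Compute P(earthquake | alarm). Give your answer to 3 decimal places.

P(earthquake | alarm) ≈ 0.563

Under noisy-OR, P(alarm | causes) = 1 − (1−0.057)·∏(1−qᵢ) over the active causes.
For the numerator, keep only earthquake=true terms: 0.154083 + 0.051835 = 0.205918
Denominator P(alarm): 0.057×0.81×0.72 + 0.67938×0.81×0.28 + 0.92456×0.19×0.72 + 0.97435×0.19×0.28 = 0.365640
P(earthquake | alarm) = 0.205918/0.365640 ≈ 0.563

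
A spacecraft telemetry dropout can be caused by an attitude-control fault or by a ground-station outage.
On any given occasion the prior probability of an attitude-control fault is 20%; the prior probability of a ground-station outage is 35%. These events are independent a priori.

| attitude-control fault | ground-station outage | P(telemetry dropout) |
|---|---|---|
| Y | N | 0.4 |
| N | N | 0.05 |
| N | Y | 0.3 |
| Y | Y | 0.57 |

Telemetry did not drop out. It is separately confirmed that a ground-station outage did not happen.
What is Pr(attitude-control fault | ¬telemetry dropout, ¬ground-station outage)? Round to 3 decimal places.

By total probability over both values of attitude-control fault:
  P(¬telemetry dropout | ¬ground-station outage) = 0.95×0.8 + 0.6×0.2
        = 0.760000 + 0.120000 = 0.880000
The terms with attitude-control fault present sum to 0.120000, so
  P(attitude-control fault | ¬telemetry dropout, ¬ground-station outage) = 0.120000 / 0.880000 ≈ 0.136

Pr(attitude-control fault | ¬telemetry dropout, ¬ground-station outage) ≈ 0.136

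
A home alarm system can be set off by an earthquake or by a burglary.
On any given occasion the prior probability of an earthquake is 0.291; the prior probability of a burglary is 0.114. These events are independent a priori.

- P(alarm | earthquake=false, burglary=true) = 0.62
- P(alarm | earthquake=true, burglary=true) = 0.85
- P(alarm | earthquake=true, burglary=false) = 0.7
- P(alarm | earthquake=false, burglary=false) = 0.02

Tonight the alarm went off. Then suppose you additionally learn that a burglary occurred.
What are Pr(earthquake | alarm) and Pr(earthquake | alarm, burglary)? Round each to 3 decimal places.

Pr(earthquake | alarm) ≈ 0.769; Pr(earthquake | alarm, burglary) ≈ 0.360

P(alarm) = 0.02*0.709*0.886 + 0.62*0.709*0.114 + 0.7*0.291*0.886 + 0.85*0.291*0.114 = 0.012563 + 0.050112 + 0.180478 + 0.028198 = 0.271351
Restricting to configurations with earthquake present: 0.180478 + 0.028198 = 0.208676.
So P(earthquake | alarm) = 0.208676/0.271351 ≈ 0.769.

Now also conditioning on burglary=true:
For the numerator, keep only earthquake=true terms: 0.85×0.291 = 0.247350
Normalizer over all consistent configurations: 0.62×0.709 + 0.85×0.291 = 0.686930
P(earthquake | alarm, burglary) = 0.247350/0.686930 ≈ 0.360
Conditioning on burglary lowers the posterior on earthquake: the classic explaining-away effect in a common-effect structure.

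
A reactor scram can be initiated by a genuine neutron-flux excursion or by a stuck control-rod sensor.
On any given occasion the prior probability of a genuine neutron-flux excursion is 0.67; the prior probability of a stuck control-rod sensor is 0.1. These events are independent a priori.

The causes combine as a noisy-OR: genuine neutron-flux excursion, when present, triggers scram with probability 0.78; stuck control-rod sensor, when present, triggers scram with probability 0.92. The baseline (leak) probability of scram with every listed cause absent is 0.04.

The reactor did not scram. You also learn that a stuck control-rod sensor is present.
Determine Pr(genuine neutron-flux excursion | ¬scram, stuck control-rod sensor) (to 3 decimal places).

Pr(genuine neutron-flux excursion | ¬scram, stuck control-rod sensor) ≈ 0.309

Under noisy-OR, P(scram | causes) = 1 − (1−0.04)·∏(1−qᵢ) over the active causes.
For the numerator, keep only genuine neutron-flux excursion=true terms: 0.016896*0.67 = 0.011320
Denominator P(¬scram | stuck control-rod sensor): 0.0768*0.33 + 0.016896*0.67 = 0.036664
Posterior = 0.011320 / 0.036664 ≈ 0.309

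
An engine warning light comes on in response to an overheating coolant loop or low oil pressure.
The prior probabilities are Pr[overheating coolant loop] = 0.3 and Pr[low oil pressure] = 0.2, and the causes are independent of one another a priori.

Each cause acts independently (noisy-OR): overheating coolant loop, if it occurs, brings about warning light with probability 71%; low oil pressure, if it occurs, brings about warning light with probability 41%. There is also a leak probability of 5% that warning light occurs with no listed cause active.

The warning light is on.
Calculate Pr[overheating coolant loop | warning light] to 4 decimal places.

Pr[overheating coolant loop | warning light] ≈ 0.7146

Under noisy-OR, P(warning light | causes) = 1 − (1−0.05)·∏(1−qᵢ) over the active causes.
Numerator (weight on configurations with overheating coolant loop): 0.173880 + 0.050247 = 0.224127
Denominator P(warning light): 0.05×0.7×0.8 + 0.4395×0.7×0.2 + 0.7245×0.3×0.8 + 0.837455×0.3×0.2 = 0.313657
P(overheating coolant loop | warning light) = 0.224127/0.313657 ≈ 0.7146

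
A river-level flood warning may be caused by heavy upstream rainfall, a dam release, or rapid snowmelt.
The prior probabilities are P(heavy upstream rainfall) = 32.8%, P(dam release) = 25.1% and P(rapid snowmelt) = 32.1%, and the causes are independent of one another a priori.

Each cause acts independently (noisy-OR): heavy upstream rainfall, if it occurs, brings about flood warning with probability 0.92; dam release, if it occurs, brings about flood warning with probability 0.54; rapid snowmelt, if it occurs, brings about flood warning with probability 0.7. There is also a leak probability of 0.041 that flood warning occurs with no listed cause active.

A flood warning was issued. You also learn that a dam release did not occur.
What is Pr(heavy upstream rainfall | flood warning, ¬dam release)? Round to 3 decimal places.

Under noisy-OR, P(flood warning | causes) = 1 − (1−0.041)·∏(1−qᵢ) over the active causes.
P(flood warning | ¬dam release) = 0.041·0.672·0.679 + 0.7123·0.672·0.321 + 0.92328·0.328·0.679 + 0.976984·0.328·0.321 = 0.018708 + 0.153652 + 0.205626 + 0.102865 = 0.480851
Of this, 0.308491 comes from 0.205626 + 0.102865 (the heavy upstream rainfall=true cases).
So P(heavy upstream rainfall | flood warning, ¬dam release) = 0.308491/0.480851 ≈ 0.642.

Pr(heavy upstream rainfall | flood warning, ¬dam release) ≈ 0.642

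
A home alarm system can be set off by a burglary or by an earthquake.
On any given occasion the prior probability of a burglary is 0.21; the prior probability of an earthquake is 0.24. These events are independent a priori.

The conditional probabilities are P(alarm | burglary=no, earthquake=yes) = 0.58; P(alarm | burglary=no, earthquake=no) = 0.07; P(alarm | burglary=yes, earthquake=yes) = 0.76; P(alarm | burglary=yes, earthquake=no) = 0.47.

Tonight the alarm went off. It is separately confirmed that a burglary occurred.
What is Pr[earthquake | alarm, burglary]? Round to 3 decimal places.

Pr[earthquake | alarm, burglary] ≈ 0.338

P(alarm | burglary) = 0.47·0.76 + 0.76·0.24 = 0.357200 + 0.182400 = 0.539600
Restricting to configurations with earthquake present: 0.76·0.24 = 0.182400.
P(earthquake | alarm, burglary) = 0.182400 / 0.539600 ≈ 0.338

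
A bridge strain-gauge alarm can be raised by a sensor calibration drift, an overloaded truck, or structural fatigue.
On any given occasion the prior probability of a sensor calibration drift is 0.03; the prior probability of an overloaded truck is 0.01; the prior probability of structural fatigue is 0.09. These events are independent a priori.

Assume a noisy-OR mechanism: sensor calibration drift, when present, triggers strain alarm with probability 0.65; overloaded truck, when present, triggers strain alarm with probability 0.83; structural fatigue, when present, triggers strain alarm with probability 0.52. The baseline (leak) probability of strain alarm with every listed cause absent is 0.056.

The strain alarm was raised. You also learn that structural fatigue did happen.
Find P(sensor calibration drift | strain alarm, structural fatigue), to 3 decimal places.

Under noisy-OR, P(strain alarm | causes) = 1 − (1−0.056)·∏(1−qᵢ) over the active causes.
For the numerator, keep only sensor calibration drift=true terms: 0.024990 + 0.000292 = 0.025282
Denominator P(strain alarm | structural fatigue): 0.54688×0.97×0.99 + 0.92297×0.97×0.01 + 0.841408×0.03×0.99 + 0.973039×0.03×0.01 = 0.559404
Posterior = 0.025282 / 0.559404 ≈ 0.045

P(sensor calibration drift | strain alarm, structural fatigue) ≈ 0.045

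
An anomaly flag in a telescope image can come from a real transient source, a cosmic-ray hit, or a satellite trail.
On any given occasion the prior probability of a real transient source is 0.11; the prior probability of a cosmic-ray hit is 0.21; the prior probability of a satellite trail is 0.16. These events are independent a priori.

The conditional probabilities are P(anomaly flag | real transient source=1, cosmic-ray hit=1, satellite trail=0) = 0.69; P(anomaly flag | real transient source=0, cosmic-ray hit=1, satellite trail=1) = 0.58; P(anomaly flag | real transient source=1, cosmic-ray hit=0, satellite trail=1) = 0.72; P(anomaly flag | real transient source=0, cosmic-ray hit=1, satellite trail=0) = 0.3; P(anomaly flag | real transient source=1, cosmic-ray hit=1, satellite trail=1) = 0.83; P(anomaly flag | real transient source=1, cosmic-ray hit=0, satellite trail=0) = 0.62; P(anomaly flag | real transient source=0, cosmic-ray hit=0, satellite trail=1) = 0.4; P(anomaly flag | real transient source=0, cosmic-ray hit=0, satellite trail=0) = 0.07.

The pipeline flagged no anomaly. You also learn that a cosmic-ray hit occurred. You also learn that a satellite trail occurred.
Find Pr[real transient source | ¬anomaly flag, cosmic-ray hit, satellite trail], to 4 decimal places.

Pr[real transient source | ¬anomaly flag, cosmic-ray hit, satellite trail] ≈ 0.0476

Sum P(¬anomaly flag|·) weighted by the priors over both values of real transient source:
  P(¬anomaly flag | cosmic-ray hit, satellite trail) = 0.42·0.89 + 0.17·0.11
        = 0.373800 + 0.018700 = 0.392500
The terms with real transient source present sum to 0.018700, so
  P(real transient source | ¬anomaly flag, cosmic-ray hit, satellite trail) = 0.018700 / 0.392500 ≈ 0.0476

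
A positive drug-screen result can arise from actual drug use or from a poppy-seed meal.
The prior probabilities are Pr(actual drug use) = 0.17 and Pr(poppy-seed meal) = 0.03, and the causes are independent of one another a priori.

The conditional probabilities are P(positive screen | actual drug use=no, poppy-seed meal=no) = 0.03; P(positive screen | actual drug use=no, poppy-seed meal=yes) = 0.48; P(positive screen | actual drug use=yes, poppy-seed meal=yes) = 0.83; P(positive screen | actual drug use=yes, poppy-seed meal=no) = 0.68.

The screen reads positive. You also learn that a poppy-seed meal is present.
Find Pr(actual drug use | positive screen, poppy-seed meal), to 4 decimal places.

Sum P(positive screen|·) weighted by the priors over both values of actual drug use:
  P(positive screen | poppy-seed meal) = 0.48·0.83 + 0.83·0.17
        = 0.398400 + 0.141100 = 0.539500
Configurations with actual drug use contribute 0.141100, so
  P(actual drug use | positive screen, poppy-seed meal) = 0.141100 / 0.539500 ≈ 0.2615

Pr(actual drug use | positive screen, poppy-seed meal) ≈ 0.2615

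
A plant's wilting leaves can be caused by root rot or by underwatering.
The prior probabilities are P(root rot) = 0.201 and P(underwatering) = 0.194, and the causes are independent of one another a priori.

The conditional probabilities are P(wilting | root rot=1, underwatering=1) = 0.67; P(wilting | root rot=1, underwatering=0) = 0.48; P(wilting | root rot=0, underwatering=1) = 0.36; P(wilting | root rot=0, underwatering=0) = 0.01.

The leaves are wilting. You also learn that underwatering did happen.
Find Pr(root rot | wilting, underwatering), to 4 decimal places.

Pr(root rot | wilting, underwatering) ≈ 0.3189

Sum P(wilting|·) weighted by the priors over both values of root rot:
  P(wilting | underwatering) = 0.36·0.799 + 0.67·0.201
        = 0.287640 + 0.134670 = 0.422310
Configurations with root rot contribute 0.134670, so
  P(root rot | wilting, underwatering) = 0.134670 / 0.422310 ≈ 0.3189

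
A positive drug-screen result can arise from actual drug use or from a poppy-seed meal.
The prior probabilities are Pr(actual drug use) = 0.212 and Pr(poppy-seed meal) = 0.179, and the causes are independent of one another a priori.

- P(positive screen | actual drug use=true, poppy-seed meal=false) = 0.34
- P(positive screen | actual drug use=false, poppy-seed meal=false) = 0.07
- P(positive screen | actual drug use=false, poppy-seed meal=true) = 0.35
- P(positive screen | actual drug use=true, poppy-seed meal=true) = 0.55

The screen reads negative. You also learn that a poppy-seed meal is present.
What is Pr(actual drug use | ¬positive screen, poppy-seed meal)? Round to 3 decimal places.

Pr(actual drug use | ¬positive screen, poppy-seed meal) ≈ 0.157

P(¬positive screen | poppy-seed meal) = 0.65·0.788 + 0.45·0.212 = 0.512200 + 0.095400 = 0.607600
Of this, 0.095400 comes from 0.45·0.212 (the actual drug use=true cases).
Hence the posterior is 0.095400/0.607600 ≈ 0.157.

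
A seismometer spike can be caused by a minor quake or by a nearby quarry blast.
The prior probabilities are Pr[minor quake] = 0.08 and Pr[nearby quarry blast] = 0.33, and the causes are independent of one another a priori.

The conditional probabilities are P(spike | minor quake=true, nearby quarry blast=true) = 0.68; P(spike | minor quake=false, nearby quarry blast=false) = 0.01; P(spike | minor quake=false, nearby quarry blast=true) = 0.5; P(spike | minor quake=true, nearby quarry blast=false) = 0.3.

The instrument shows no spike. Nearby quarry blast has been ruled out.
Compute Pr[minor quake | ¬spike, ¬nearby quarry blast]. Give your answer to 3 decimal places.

Pr[minor quake | ¬spike, ¬nearby quarry blast] ≈ 0.058

P(¬spike | ¬nearby quarry blast) = 0.99*0.92 + 0.7*0.08 = 0.910800 + 0.056000 = 0.966800
The minor quake-present share is 0.7*0.08 = 0.056000.
P(minor quake | ¬spike, ¬nearby quarry blast) = 0.056000 / 0.966800 ≈ 0.058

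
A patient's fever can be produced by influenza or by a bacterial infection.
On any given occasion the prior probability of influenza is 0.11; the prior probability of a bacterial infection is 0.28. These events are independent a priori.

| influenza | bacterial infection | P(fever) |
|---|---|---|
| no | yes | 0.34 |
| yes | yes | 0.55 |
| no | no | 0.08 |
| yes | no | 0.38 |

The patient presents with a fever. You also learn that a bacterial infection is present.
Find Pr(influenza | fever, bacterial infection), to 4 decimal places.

Pr(influenza | fever, bacterial infection) ≈ 0.1666

P(fever | bacterial infection) = 0.34×0.89 + 0.55×0.11 = 0.302600 + 0.060500 = 0.363100
The influenza-present share is 0.55×0.11 = 0.060500.
P(influenza | fever, bacterial infection) = 0.060500 / 0.363100 ≈ 0.1666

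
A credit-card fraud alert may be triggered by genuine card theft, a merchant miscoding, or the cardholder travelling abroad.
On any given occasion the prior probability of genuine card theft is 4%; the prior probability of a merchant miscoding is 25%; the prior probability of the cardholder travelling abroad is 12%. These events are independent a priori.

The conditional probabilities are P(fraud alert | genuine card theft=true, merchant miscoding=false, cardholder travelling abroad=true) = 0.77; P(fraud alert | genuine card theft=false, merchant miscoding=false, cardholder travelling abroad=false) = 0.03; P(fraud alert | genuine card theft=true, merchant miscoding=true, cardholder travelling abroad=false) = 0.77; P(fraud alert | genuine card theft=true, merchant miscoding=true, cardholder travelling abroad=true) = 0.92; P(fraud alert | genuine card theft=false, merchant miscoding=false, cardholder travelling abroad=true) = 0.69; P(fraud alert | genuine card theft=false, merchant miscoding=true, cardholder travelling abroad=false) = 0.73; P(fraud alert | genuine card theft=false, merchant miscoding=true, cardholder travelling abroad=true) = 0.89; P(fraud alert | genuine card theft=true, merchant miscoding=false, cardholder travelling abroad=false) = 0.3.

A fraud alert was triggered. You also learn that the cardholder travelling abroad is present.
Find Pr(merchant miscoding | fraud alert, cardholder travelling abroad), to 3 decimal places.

Pr(merchant miscoding | fraud alert, cardholder travelling abroad) ≈ 0.300

P(fraud alert | cardholder travelling abroad) = 0.69*0.96*0.75 + 0.89*0.96*0.25 + 0.77*0.04*0.75 + 0.92*0.04*0.25 = 0.496800 + 0.213600 + 0.023100 + 0.009200 = 0.742700
Restricting to configurations with merchant miscoding present: 0.213600 + 0.009200 = 0.222800.
Hence the posterior is 0.222800/0.742700 ≈ 0.300.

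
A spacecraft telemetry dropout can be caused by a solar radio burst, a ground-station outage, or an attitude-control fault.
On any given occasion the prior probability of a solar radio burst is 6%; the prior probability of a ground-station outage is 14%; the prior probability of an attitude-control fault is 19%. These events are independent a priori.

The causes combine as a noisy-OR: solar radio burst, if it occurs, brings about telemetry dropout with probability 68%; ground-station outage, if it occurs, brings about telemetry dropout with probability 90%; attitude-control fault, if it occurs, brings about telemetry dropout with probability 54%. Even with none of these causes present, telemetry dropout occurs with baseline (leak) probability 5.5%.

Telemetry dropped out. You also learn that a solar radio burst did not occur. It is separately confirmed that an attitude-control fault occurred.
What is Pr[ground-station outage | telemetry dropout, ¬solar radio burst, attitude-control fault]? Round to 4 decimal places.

Pr[ground-station outage | telemetry dropout, ¬solar radio burst, attitude-control fault] ≈ 0.2160

Under noisy-OR, P(telemetry dropout | causes) = 1 − (1−0.055)·∏(1−qᵢ) over the active causes.
Sum P(telemetry dropout|·) weighted by the priors over both values of ground-station outage:
  P(telemetry dropout | ¬solar radio burst, attitude-control fault) = 0.5653×0.86 + 0.95653×0.14
        = 0.486158 + 0.133914 = 0.620072
Configurations with ground-station outage contribute 0.133914, so
  P(ground-station outage | telemetry dropout, ¬solar radio burst, attitude-control fault) = 0.133914 / 0.620072 ≈ 0.2160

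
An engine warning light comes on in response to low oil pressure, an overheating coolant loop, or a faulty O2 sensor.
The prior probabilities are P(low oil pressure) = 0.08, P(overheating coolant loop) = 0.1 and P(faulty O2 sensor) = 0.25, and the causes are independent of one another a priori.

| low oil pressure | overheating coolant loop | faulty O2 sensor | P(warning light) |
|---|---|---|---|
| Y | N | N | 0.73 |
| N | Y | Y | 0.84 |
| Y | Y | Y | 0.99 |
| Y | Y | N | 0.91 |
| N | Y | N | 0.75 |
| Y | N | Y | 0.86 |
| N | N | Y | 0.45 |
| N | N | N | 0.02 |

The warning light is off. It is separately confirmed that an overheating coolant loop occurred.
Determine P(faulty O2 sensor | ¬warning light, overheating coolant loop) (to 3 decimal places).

P(faulty O2 sensor | ¬warning light, overheating coolant loop) ≈ 0.172

Weight on faulty O2 sensor=true, given the evidence: 0.036800 + 0.000200 = 0.037000
Normalizer over all consistent configurations: 0.25×0.92×0.75 + 0.16×0.92×0.25 + 0.09×0.08×0.75 + 0.01×0.08×0.25 = 0.214900
P(faulty O2 sensor | ¬warning light, overheating coolant loop) = 0.037000/0.214900 ≈ 0.172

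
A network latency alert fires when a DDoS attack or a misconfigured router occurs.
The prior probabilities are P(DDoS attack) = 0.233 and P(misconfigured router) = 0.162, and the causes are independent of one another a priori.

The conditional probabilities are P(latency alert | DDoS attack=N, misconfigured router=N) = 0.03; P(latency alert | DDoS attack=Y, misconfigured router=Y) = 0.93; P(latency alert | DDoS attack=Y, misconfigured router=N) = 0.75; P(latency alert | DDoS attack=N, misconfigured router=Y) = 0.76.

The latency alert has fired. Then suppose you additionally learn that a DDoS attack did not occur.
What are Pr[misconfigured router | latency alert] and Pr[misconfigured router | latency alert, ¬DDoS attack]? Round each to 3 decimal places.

Pr[misconfigured router | latency alert] ≈ 0.439; Pr[misconfigured router | latency alert, ¬DDoS attack] ≈ 0.830

Sum P(latency alert|·) weighted by the priors over the 4 (DDoS attack, misconfigured router) configurations:
  P(latency alert) = 0.03*0.767*0.838 + 0.76*0.767*0.162 + 0.75*0.233*0.838 + 0.93*0.233*0.162
        = 0.019282 + 0.094433 + 0.146441 + 0.035104 = 0.295260
Configurations with misconfigured router contribute 0.129537, so
  P(misconfigured router | latency alert) = 0.129537 / 0.295260 ≈ 0.439

Now also conditioning on DDoS attack≠true:
Numerator (weight on configurations with misconfigured router): 0.76·0.162 = 0.123120
Denominator P(latency alert | ¬DDoS attack): 0.03·0.838 + 0.76·0.162 = 0.148260
Posterior = 0.123120 / 0.148260 ≈ 0.830
Ruling out DDoS attack raises the posterior on misconfigured router — the flip side of explaining away.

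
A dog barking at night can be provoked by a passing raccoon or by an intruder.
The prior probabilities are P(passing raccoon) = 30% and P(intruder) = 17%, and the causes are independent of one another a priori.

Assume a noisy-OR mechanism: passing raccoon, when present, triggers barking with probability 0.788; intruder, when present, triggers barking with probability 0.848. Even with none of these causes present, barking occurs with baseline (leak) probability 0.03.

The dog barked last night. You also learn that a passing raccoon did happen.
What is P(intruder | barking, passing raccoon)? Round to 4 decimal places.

Under noisy-OR, P(barking | causes) = 1 − (1−0.03)·∏(1−qᵢ) over the active causes.
P(barking | passing raccoon) = 0.79436*0.83 + 0.968743*0.17 = 0.659319 + 0.164686 = 0.824005
Restricting to configurations with intruder present: 0.968743*0.17 = 0.164686.
P(intruder | barking, passing raccoon) = 0.164686 / 0.824005 ≈ 0.1999

P(intruder | barking, passing raccoon) ≈ 0.1999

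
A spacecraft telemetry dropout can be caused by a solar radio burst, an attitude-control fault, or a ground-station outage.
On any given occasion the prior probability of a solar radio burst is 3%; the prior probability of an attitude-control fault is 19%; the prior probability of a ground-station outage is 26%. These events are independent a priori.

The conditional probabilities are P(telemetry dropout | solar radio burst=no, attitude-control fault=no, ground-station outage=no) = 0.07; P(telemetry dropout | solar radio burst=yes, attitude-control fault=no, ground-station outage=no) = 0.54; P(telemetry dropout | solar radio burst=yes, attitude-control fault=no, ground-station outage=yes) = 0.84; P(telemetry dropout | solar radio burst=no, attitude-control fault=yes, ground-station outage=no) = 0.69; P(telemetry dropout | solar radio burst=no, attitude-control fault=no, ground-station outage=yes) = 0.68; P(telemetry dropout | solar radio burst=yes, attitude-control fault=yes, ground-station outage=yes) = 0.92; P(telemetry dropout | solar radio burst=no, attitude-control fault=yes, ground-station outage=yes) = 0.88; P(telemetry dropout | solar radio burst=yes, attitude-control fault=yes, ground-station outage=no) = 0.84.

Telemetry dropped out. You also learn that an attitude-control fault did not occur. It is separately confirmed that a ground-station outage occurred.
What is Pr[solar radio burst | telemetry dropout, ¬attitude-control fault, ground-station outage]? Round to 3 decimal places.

Weight on solar radio burst=true, given the evidence: 0.84·0.03 = 0.025200
Normalizer over all consistent configurations: 0.68·0.97 + 0.84·0.03 = 0.684800
P(solar radio burst | telemetry dropout, ¬attitude-control fault, ground-station outage) = 0.025200/0.684800 ≈ 0.037

Pr[solar radio burst | telemetry dropout, ¬attitude-control fault, ground-station outage] ≈ 0.037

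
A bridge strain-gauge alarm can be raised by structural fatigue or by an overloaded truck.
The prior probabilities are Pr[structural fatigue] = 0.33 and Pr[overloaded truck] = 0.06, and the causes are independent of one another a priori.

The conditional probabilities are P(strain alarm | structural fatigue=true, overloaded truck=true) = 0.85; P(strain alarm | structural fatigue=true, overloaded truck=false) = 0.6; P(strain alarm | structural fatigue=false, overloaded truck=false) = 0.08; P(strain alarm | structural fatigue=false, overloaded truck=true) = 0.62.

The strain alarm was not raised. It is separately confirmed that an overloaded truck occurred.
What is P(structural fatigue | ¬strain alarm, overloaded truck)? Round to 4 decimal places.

P(structural fatigue | ¬strain alarm, overloaded truck) ≈ 0.1628

Enumerate both values of structural fatigue and weight by the priors:
  P(¬strain alarm | overloaded truck) = 0.38*0.67 + 0.15*0.33
        = 0.254600 + 0.049500 = 0.304100
The terms with structural fatigue present sum to 0.049500, so
  P(structural fatigue | ¬strain alarm, overloaded truck) = 0.049500 / 0.304100 ≈ 0.1628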